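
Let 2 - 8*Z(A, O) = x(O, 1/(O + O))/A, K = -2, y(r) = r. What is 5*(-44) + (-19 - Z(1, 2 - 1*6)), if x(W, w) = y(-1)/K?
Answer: -3827/16 ≈ -239.19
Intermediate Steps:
x(W, w) = ½ (x(W, w) = -1/(-2) = -1*(-½) = ½)
Z(A, O) = ¼ - 1/(16*A)
5*(-44) + (-19 - Z(1, 2 - 1*6)) = 5*(-44) + (-19 - (-1 + 4*1)/(16*1)) = -220 + (-19 - (-1 + 4)/16) = -220 + (-19 - 3/16) = -220 - 307/16 = -3827/16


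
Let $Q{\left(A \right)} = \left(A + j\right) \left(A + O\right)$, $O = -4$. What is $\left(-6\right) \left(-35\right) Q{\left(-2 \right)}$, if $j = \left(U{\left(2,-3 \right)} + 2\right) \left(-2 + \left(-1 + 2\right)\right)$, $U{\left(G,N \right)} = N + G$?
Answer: $3780$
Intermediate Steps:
$U{\left(G,N \right)} = G + N$
$j = -1$ ($j = \left(\left(2 - 3\right) + 2\right) \left(-2 + \left(-1 + 2\right)\right) = \left(-1 + 2\right) \left(-2 + 1\right) = 1 \left(-1\right) = -1$)
$Q{\left(A \right)} = \left(-1 + A\right) \left(-4 + A\right)$ ($Q{\left(A \right)} = \left(A - 1\right) \left(A - 4\right) = \left(-1 + A\right) \left(-4 + A\right)$)
$\left(-6\right) \left(-35\right) Q{\left(-2 \right)} = \left(-6\right) \left(-35\right) \left(4 + \left(-2\right)^{2} - -10\right) = 210 \left(4 + 4 + 10\right) = 210 \cdot 18 = 3780$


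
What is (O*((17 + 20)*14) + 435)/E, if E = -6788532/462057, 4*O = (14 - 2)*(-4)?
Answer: 890383839/2262844 ≈ 393.48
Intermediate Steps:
O = -12 (O = ((14 - 2)*(-4))/4 = (12*(-4))/4 = (¼)*(-48) = -12)
E = -2262844/154019 (E = -6788532*1/462057 = -2262844/154019 ≈ -14.692)
(O*((17 + 20)*14) + 435)/E = (-12*(17 + 20)*14 + 435)/(-2262844/154019) = (-444*14 + 435)*(-154019/2262844) = (-12*518 + 435)*(-154019/2262844) = (-6216 + 435)*(-154019/2262844) = -5781*(-154019/2262844) = 890383839/2262844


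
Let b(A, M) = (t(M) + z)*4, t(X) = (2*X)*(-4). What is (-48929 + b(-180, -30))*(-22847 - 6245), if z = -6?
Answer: 1396212356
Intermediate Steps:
t(X) = -8*X
b(A, M) = -24 - 32*M (b(A, M) = (-8*M - 6)*4 = (-6 - 8*M)*4 = -24 - 32*M)
(-48929 + b(-180, -30))*(-22847 - 6245) = (-48929 + (-24 - 32*(-30)))*(-22847 - 6245) = (-48929 + (-24 + 960))*(-29092) = (-48929 + 936)*(-29092) = -47993*(-29092) = 1396212356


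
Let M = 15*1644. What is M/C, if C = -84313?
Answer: -24660/84313 ≈ -0.29248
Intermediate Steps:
M = 24660
M/C = 24660/(-84313) = 24660*(-1/84313) = -24660/84313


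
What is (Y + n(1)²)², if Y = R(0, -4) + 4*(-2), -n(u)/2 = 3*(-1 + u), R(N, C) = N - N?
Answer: 64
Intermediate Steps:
R(N, C) = 0
n(u) = 6 - 6*u (n(u) = -6*(-1 + u) = -2*(-3 + 3*u) = 6 - 6*u)
Y = -8 (Y = 0 + 4*(-2) = 0 - 8 = -8)
(Y + n(1)²)² = (-8 + (6 - 6*1)²)² = (-8 + (6 - 6)²)² = (-8 + 0²)² = (-8 + 0)² = (-8)² = 64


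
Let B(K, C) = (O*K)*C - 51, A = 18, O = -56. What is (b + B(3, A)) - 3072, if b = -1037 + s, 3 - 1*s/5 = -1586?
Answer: 761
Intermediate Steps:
s = 7945 (s = 15 - 5*(-1586) = 15 + 7930 = 7945)
b = 6908 (b = -1037 + 7945 = 6908)
B(K, C) = -51 - 56*C*K (B(K, C) = (-56*K)*C - 51 = -56*C*K - 51 = -51 - 56*C*K)
(b + B(3, A)) - 3072 = (6908 + (-51 - 56*18*3)) - 3072 = (6908 + (-51 - 3024)) - 3072 = (6908 - 3075) - 3072 = 3833 - 3072 = 761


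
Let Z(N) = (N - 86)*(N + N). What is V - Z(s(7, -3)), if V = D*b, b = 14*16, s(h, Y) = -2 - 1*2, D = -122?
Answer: -28048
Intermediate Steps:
s(h, Y) = -4 (s(h, Y) = -2 - 2 = -4)
Z(N) = 2*N*(-86 + N) (Z(N) = (-86 + N)*(2*N) = 2*N*(-86 + N))
b = 224
V = -27328 (V = -122*224 = -27328)
V - Z(s(7, -3)) = -27328 - 2*(-4)*(-86 - 4) = -27328 - 2*(-4)*(-90) = -27328 - 1*720 = -27328 - 720 = -28048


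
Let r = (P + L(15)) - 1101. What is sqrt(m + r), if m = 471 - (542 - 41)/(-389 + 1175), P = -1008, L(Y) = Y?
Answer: I*sqrt(111452966)/262 ≈ 40.294*I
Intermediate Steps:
r = -2094 (r = (-1008 + 15) - 1101 = -993 - 1101 = -2094)
m = 123235/262 (m = 471 - 501/786 = 471 - 1*167/262 = 471 - 167/262 = 123235/262 ≈ 470.36)
sqrt(m + r) = sqrt(123235/262 - 2094) = sqrt(-425393/262) = I*sqrt(111452966)/262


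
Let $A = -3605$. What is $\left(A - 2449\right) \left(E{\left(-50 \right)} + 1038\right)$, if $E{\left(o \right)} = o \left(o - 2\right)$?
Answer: $-22024452$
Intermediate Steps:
$E{\left(o \right)} = o \left(-2 + o\right)$
$\left(A - 2449\right) \left(E{\left(-50 \right)} + 1038\right) = \left(-3605 - 2449\right) \left(- 50 \left(-2 - 50\right) + 1038\right) = - 6054 \left(\left(-50\right) \left(-52\right) + 1038\right) = - 6054 \left(2600 + 1038\right) = \left(-6054\right) 3638 = -22024452$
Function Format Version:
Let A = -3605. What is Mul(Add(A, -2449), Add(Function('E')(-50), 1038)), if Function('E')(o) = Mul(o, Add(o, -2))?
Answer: -22024452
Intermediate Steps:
Function('E')(o) = Mul(o, Add(-2, o))
Mul(Add(A, -2449), Add(Function('E')(-50), 1038)) = Mul(Add(-3605, -2449), Add(Mul(-50, Add(-2, -50)), 1038)) = Mul(-6054, Add(Mul(-50, -52), 1038)) = Mul(-6054, Add(2600, 1038)) = Mul(-6054, 3638) = -22024452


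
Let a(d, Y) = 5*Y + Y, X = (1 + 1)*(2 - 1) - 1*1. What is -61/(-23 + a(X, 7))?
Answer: -61/19 ≈ -3.2105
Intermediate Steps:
X = 1 (X = 2*1 - 1 = 2 - 1 = 1)
a(d, Y) = 6*Y
-61/(-23 + a(X, 7)) = -61/(-23 + 6*7) = -61/(-23 + 42) = -61/19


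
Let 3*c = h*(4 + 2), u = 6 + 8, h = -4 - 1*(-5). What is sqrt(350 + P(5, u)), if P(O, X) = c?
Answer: 4*sqrt(22) ≈ 18.762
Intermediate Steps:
h = 1 (h = -4 + 5 = 1)
u = 14
c = 2 (c = (1*(4 + 2))/3 = (1*6)/3 = (1/3)*6 = 2)
P(O, X) = 2
sqrt(350 + P(5, u)) = sqrt(350 + 2) = sqrt(352) = 4*sqrt(22)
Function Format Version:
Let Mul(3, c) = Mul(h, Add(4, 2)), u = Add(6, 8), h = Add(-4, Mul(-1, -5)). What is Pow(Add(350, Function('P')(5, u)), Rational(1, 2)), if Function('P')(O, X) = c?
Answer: Mul(4, Pow(22, Rational(1, 2))) ≈ 18.762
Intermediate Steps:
h = 1 (h = Add(-4, 5) = 1)
u = 14
c = 2 (c = Mul(Rational(1, 3), Mul(1, Add(4, 2))) = Mul(Rational(1, 3), Mul(1, 6)) = Mul(Rational(1, 3), 6) = 2)
Function('P')(O, X) = 2
Pow(Add(350, Function('P')(5, u)), Rational(1, 2)) = Pow(Add(350, 2), Rational(1, 2)) = Pow(352, Rational(1, 2)) = Mul(4, Pow(22, Rational(1, 2)))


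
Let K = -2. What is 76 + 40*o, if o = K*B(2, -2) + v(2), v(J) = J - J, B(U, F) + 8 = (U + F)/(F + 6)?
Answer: 716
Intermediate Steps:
B(U, F) = -8 + (F + U)/(6 + F) (B(U, F) = -8 + (U + F)/(F + 6) = -8 + (F + U)/(6 + F))
v(J) = 0
o = 16 (o = -2*(-48 + 2 - 7*(-2))/(6 - 2) + 0 = -2*(-48 + 2 + 14)/4 + 0 = -(-32)/2 + 0 = -2*(-8) + 0 = 16 + 0 = 16)
76 + 40*o = 76 + 40*16 = 76 + 640 = 716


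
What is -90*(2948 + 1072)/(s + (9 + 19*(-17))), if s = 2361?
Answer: -361800/2047 ≈ -176.75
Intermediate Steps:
-90*(2948 + 1072)/(s + (9 + 19*(-17))) = -90*(2948 + 1072)/(2361 + (9 + 19*(-17))) = -361800/(2361 + (9 - 323)) = -361800/(2361 - 314) = -361800/2047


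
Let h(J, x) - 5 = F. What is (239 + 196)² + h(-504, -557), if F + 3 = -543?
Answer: 188684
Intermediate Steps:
F = -546 (F = -3 - 543 = -546)
h(J, x) = -541 (h(J, x) = 5 - 546 = -541)
(239 + 196)² + h(-504, -557) = (239 + 196)² - 541 = 435² - 541 = 189225 - 541 = 188684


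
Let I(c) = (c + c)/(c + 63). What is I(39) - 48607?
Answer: -826306/17 ≈ -48606.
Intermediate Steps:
I(c) = 2*c/(63 + c) (I(c) = (2*c)/(63 + c) = 2*c/(63 + c))
I(39) - 48607 = 2*39/(63 + 39) - 48607 = 2*39/102 - 48607 = 2*39*(1/102) - 48607 = 13/17 - 48607 = -826306/17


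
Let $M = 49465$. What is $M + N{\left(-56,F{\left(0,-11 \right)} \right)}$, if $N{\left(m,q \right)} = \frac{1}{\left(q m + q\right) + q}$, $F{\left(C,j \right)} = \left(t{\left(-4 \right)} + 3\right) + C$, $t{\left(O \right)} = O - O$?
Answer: $\frac{8013329}{162} \approx 49465.0$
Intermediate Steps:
$t{\left(O \right)} = 0$
$F{\left(C,j \right)} = 3 + C$ ($F{\left(C,j \right)} = \left(0 + 3\right) + C = 3 + C$)
$N{\left(m,q \right)} = \frac{1}{2 q + m q}$ ($N{\left(m,q \right)} = \frac{1}{\left(m q + q\right) + q} = \frac{1}{\left(q + m q\right) + q} = \frac{1}{2 q + m q}$)
$M + N{\left(-56,F{\left(0,-11 \right)} \right)} = 49465 + \frac{1}{\left(3 + 0\right) \left(2 - 56\right)} = 49465 + \frac{1}{3 \left(-54\right)} = 49465 + \frac{1}{3} \left(- \frac{1}{54}\right) = 49465 - \frac{1}{162} = \frac{8013329}{162}$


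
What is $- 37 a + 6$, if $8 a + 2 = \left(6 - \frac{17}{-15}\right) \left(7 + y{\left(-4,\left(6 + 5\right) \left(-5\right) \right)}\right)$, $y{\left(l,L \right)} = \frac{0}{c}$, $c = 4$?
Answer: $- \frac{25883}{120} \approx -215.69$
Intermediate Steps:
$y{\left(l,L \right)} = 0$ ($y{\left(l,L \right)} = \frac{0}{4} = 0 \cdot \frac{1}{4} = 0$)
$a = \frac{719}{120}$ ($a = - \frac{1}{4} + \frac{\left(6 - \frac{17}{-15}\right) \left(7 + 0\right)}{8} = - \frac{1}{4} + \frac{\left(6 - - \frac{17}{15}\right) 7}{8} = - \frac{1}{4} + \frac{\left(6 + \frac{17}{15}\right) 7}{8} = - \frac{1}{4} + \frac{\frac{107}{15} \cdot 7}{8} = - \frac{1}{4} + \frac{1}{8} \cdot \frac{749}{15} = - \frac{1}{4} + \frac{749}{120} = \frac{719}{120} \approx 5.9917$)
$- 37 a + 6 = \left(-37\right) \frac{719}{120} + 6 = - \frac{26603}{120} + 6 = - \frac{25883}{120}$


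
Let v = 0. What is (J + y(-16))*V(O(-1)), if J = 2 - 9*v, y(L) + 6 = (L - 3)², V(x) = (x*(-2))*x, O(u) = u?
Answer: -714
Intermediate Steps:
V(x) = -2*x² (V(x) = (-2*x)*x = -2*x²)
y(L) = -6 + (-3 + L)² (y(L) = -6 + (L - 3)² = -6 + (-3 + L)²)
J = 2 (J = 2 - 9*0 = 2 + 0 = 2)
(J + y(-16))*V(O(-1)) = (2 + (-6 + (-3 - 16)²))*(-2*(-1)²) = (2 + (-6 + (-19)²))*(-2*1) = (2 + (-6 + 361))*(-2) = (2 + 355)*(-2) = 357*(-2) = -714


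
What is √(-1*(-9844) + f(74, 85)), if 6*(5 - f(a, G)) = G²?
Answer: √311214/6 ≈ 92.978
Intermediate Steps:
f(a, G) = 5 - G²/6
√(-1*(-9844) + f(74, 85)) = √(-1*(-9844) + (5 - ⅙*85²)) = √(9844 + (5 - ⅙*7225)) = √(9844 + (5 - 7225/6)) = √(9844 - 7195/6) = √(51869/6) = √311214/6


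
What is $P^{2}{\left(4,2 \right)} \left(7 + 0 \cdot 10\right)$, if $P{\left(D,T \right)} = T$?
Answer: $28$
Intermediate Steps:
$P^{2}{\left(4,2 \right)} \left(7 + 0 \cdot 10\right) = 2^{2} \left(7 + 0 \cdot 10\right) = 4 \left(7 + 0\right) = 4 \cdot 7 = 28$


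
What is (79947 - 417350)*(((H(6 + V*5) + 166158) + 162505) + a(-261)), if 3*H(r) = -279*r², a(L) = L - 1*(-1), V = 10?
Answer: -12401247265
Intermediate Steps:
a(L) = 1 + L (a(L) = L + 1 = 1 + L)
H(r) = -93*r² (H(r) = (-279*r²)/3 = -93*r²)
(79947 - 417350)*(((H(6 + V*5) + 166158) + 162505) + a(-261)) = (79947 - 417350)*(((-93*(6 + 10*5)² + 166158) + 162505) + (1 - 261)) = -337403*(((-93*(6 + 50)² + 166158) + 162505) - 260) = -337403*(((-93*56² + 166158) + 162505) - 260) = -337403*(((-93*3136 + 166158) + 162505) - 260) = -337403*(((-291648 + 166158) + 162505) - 260) = -337403*((-125490 + 162505) - 260) = -337403*(37015 - 260) = -337403*36755 = -12401247265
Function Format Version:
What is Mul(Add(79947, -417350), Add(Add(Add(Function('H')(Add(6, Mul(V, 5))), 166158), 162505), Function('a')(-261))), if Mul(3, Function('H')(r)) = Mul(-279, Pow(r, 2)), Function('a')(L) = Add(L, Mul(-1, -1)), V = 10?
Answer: -12401247265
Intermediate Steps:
Function('a')(L) = Add(1, L) (Function('a')(L) = Add(L, 1) = Add(1, L))
Function('H')(r) = Mul(-93, Pow(r, 2)) (Function('H')(r) = Mul(Rational(1, 3), Mul(-279, Pow(r, 2))) = Mul(-93, Pow(r, 2)))
Mul(Add(79947, -417350), Add(Add(Add(Function('H')(Add(6, Mul(V, 5))), 166158), 162505), Function('a')(-261))) = Mul(Add(79947, -417350), Add(Add(Add(Mul(-93, Pow(Add(6, Mul(10, 5)), 2)), 166158), 162505), Add(1, -261))) = Mul(-337403, Add(Add(Add(Mul(-93, Pow(Add(6, 50), 2)), 166158), 162505), -260)) = Mul(-337403, Add(Add(Add(Mul(-93, Pow(56, 2)), 166158), 162505), -260)) = Mul(-337403, Add(Add(Add(Mul(-93, 3136), 166158), 162505), -260)) = Mul(-337403, Add(Add(Add(-291648, 166158), 162505), -260)) = Mul(-337403, Add(Add(-125490, 162505), -260)) = Mul(-337403, Add(37015, -260)) = Mul(-337403, 36755) = -12401247265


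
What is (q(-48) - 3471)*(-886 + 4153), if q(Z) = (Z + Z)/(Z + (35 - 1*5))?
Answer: -11322333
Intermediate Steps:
q(Z) = 2*Z/(30 + Z) (q(Z) = (2*Z)/(Z + (35 - 5)) = (2*Z)/(Z + 30) = (2*Z)/(30 + Z) = 2*Z/(30 + Z))
(q(-48) - 3471)*(-886 + 4153) = (2*(-48)/(30 - 48) - 3471)*(-886 + 4153) = (2*(-48)/(-18) - 3471)*3267 = (2*(-48)*(-1/18) - 3471)*3267 = (16/3 - 3471)*3267 = -10397/3*3267 = -11322333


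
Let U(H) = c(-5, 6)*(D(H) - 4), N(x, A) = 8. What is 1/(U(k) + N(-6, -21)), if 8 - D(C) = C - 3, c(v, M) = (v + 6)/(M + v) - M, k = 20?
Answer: 1/73 ≈ 0.013699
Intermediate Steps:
c(v, M) = -M + (6 + v)/(M + v) (c(v, M) = (6 + v)/(M + v) - M = -M + (6 + v)/(M + v))
D(C) = 11 - C (D(C) = 8 - (C - 3) = 8 - (-3 + C) = 8 + (3 - C) = 11 - C)
U(H) = -35 + 5*H (U(H) = ((6 - 5 - 1*6² - 1*6*(-5))/(6 - 5))*((11 - H) - 4) = ((6 - 5 - 1*36 + 30)/1)*(7 - H) = (1*(6 - 5 - 36 + 30))*(7 - H) = (1*(-5))*(7 - H) = -5*(7 - H) = -35 + 5*H)
1/(U(k) + N(-6, -21)) = 1/((-35 + 5*20) + 8) = 1/((-35 + 100) + 8) = 1/(65 + 8) = 1/73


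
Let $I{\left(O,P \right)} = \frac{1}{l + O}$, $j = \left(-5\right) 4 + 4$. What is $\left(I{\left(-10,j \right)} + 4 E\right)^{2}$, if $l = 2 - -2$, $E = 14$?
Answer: $\frac{112225}{36} \approx 3117.4$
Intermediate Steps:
$l = 4$ ($l = 2 + 2 = 4$)
$j = -16$ ($j = -20 + 4 = -16$)
$I{\left(O,P \right)} = \frac{1}{4 + O}$
$\left(I{\left(-10,j \right)} + 4 E\right)^{2} = \left(\frac{1}{4 - 10} + 4 \cdot 14\right)^{2} = \left(\frac{1}{-6} + 56\right)^{2} = \left(- \frac{1}{6} + 56\right)^{2} = \left(\frac{335}{6}\right)^{2} = \frac{112225}{36}$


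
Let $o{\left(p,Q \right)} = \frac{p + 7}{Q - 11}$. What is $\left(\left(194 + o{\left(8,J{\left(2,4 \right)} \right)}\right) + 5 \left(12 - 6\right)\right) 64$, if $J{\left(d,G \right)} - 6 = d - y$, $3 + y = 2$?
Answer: $13856$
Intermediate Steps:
$y = -1$ ($y = -3 + 2 = -1$)
$J{\left(d,G \right)} = 7 + d$ ($J{\left(d,G \right)} = 6 + \left(d - -1\right) = 6 + \left(d + 1\right) = 6 + \left(1 + d\right) = 7 + d$)
$o{\left(p,Q \right)} = \frac{7 + p}{-11 + Q}$
$\left(\left(194 + o{\left(8,J{\left(2,4 \right)} \right)}\right) + 5 \left(12 - 6\right)\right) 64 = \left(\left(194 + \frac{7 + 8}{-11 + \left(7 + 2\right)}\right) + 5 \left(12 - 6\right)\right) 64 = \left(\left(194 + \frac{1}{-11 + 9} \cdot 15\right) + 5 \cdot 6\right) 64 = \left(\left(194 + \frac{1}{-2} \cdot 15\right) + 30\right) 64 = \left(\left(194 - \frac{15}{2}\right) + 30\right) 64 = \left(\frac{373}{2} + 30\right) 64 = \frac{433}{2} \cdot 64 = 13856$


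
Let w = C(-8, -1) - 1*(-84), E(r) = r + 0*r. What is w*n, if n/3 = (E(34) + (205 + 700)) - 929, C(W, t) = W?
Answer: 2280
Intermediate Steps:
E(r) = r (E(r) = r + 0 = r)
w = 76 (w = -8 - 1*(-84) = -8 + 84 = 76)
n = 30 (n = 3*((34 + (205 + 700)) - 929) = 3*((34 + 905) - 929) = 3*(939 - 929) = 3*10 = 30)
w*n = 76*30 = 2280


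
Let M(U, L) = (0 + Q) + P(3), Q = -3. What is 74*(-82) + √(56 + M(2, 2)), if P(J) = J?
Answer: -6068 + 2*√14 ≈ -6060.5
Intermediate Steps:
M(U, L) = 0 (M(U, L) = (0 - 3) + 3 = -3 + 3 = 0)
74*(-82) + √(56 + M(2, 2)) = 74*(-82) + √(56 + 0) = -6068 + √56 = -6068 + 2*√14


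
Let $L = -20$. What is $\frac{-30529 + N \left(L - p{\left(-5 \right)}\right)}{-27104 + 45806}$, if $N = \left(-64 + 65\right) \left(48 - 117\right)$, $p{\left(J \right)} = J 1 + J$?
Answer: $- \frac{29839}{18702} \approx -1.5955$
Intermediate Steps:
$p{\left(J \right)} = 2 J$ ($p{\left(J \right)} = J + J = 2 J$)
$N = -69$ ($N = 1 \left(-69\right) = -69$)
$\frac{-30529 + N \left(L - p{\left(-5 \right)}\right)}{-27104 + 45806} = \frac{-30529 - 69 \left(-20 - 2 \left(-5\right)\right)}{-27104 + 45806} = \frac{-30529 - 69 \left(-20 - -10\right)}{18702} = \left(-30529 - 69 \left(-20 + 10\right)\right) \frac{1}{18702} = \left(-30529 - -690\right) \frac{1}{18702} = \left(-30529 + 690\right) \frac{1}{18702} = \left(-29839\right) \frac{1}{18702} = - \frac{29839}{18702}$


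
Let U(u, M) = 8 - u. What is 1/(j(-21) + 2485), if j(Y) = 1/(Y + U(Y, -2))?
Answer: 8/19881 ≈ 0.00040239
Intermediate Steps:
j(Y) = ⅛ (j(Y) = 1/(Y + (8 - Y)) = 1/8 = ⅛)
1/(j(-21) + 2485) = 1/(⅛ + 2485) = 1/(19881/8) = 8/19881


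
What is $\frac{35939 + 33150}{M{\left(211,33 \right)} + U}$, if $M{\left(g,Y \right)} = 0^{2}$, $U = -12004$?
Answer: $- \frac{69089}{12004} \approx -5.7555$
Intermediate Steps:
$M{\left(g,Y \right)} = 0$
$\frac{35939 + 33150}{M{\left(211,33 \right)} + U} = \frac{35939 + 33150}{0 - 12004} = \frac{69089}{-12004} = 69089 \left(- \frac{1}{12004}\right) = - \frac{69089}{12004}$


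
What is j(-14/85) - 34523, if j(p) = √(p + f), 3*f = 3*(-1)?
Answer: -34523 + 3*I*√935/85 ≈ -34523.0 + 1.0792*I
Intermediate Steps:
f = -1 (f = (3*(-1))/3 = (⅓)*(-3) = -1)
j(p) = √(-1 + p) (j(p) = √(p - 1) = √(-1 + p))
j(-14/85) - 34523 = √(-1 - 14/85) - 34523 = √(-99/85) - 34523 = 3*I*√935/85 - 34523 = -34523 + 3*I*√935/85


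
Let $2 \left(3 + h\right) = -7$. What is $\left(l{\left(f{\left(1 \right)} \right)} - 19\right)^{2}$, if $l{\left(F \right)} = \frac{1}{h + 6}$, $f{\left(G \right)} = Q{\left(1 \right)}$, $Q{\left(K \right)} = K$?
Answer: $441$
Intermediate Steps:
$h = - \frac{13}{2}$ ($h = -3 + \frac{1}{2} \left(-7\right) = -3 - \frac{7}{2} = - \frac{13}{2} \approx -6.5$)
$f{\left(G \right)} = 1$
$l{\left(F \right)} = -2$ ($l{\left(F \right)} = \frac{1}{- \frac{13}{2} + 6} = \frac{1}{- \frac{1}{2}} = -2$)
$\left(l{\left(f{\left(1 \right)} \right)} - 19\right)^{2} = \left(-2 - 19\right)^{2} = \left(-21\right)^{2} = 441$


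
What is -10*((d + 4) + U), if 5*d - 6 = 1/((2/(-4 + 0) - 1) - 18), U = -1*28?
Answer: 8896/39 ≈ 228.10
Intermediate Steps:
U = -28
d = 232/195 (d = 6/5 + 1/(5*((2/(-4 + 0) - 1) - 18)) = 6/5 + 1/(5*((2/(-4) - 1) - 18)) = 6/5 + 1/(5*((-¼*2 - 1) - 18)) = 6/5 + 1/(5*((-½ - 1) - 18)) = 6/5 + 1/(5*(-3/2 - 18)) = 6/5 + 1/(5*(-39/2)) = 6/5 + (⅕)*(-2/39) = 6/5 - 2/195 = 232/195 ≈ 1.1897)
-10*((d + 4) + U) = -10*((232/195 + 4) - 28) = -10*(1012/195 - 28) = -10*(-4448/195) = 8896/39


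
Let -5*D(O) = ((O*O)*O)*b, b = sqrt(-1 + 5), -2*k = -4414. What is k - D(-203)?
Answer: -16719819/5 ≈ -3.3440e+6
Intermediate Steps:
k = 2207 (k = -1/2*(-4414) = 2207)
b = 2 (b = sqrt(4) = 2)
D(O) = -2*O**3/5 (D(O) = -(O*O)*O*2/5 = -O**2*O*2/5 = -O**3*2/5 = -2*O**3/5)
k - D(-203) = 2207 - (-2)*(-203)**3/5 = 2207 - (-2)*(-8365427)/5 = 2207 - 1*16730854/5 = 2207 - 16730854/5 = -16719819/5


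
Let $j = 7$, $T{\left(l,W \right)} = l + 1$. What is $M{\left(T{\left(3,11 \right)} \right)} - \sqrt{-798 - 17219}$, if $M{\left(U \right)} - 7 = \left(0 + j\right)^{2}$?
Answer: $56 - i \sqrt{18017} \approx 56.0 - 134.23 i$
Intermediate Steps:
$T{\left(l,W \right)} = 1 + l$
$M{\left(U \right)} = 56$ ($M{\left(U \right)} = 7 + \left(0 + 7\right)^{2} = 7 + 7^{2} = 7 + 49 = 56$)
$M{\left(T{\left(3,11 \right)} \right)} - \sqrt{-798 - 17219} = 56 - \sqrt{-798 - 17219} = 56 - \sqrt{-18017} = 56 - i \sqrt{18017}$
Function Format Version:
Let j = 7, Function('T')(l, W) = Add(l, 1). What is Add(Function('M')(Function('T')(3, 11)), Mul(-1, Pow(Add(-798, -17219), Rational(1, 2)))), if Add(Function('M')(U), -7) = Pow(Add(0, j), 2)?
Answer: Add(56, Mul(-1, I, Pow(18017, Rational(1, 2)))) ≈ Add(56.000, Mul(-134.23, I))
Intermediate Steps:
Function('T')(l, W) = Add(1, l)
Function('M')(U) = 56 (Function('M')(U) = Add(7, Pow(Add(0, 7), 2)) = Add(7, Pow(7, 2)) = Add(7, 49) = 56)
Add(Function('M')(Function('T')(3, 11)), Mul(-1, Pow(Add(-798, -17219), Rational(1, 2)))) = Add(56, Mul(-1, Pow(Add(-798, -17219), Rational(1, 2)))) = Add(56, Mul(-1, Pow(-18017, Rational(1, 2)))) = Add(56, Mul(-1, Mul(I, Pow(18017, Rational(1, 2))))) = Add(56, Mul(-1, I, Pow(18017, Rational(1, 2))))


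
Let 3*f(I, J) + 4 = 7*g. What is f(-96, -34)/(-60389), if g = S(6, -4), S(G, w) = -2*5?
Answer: 74/181167 ≈ 0.00040846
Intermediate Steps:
S(G, w) = -10
g = -10
f(I, J) = -74/3 (f(I, J) = -4/3 + (7*(-10))/3 = -4/3 + (⅓)*(-70) = -4/3 - 70/3 = -74/3)
f(-96, -34)/(-60389) = -74/3/(-60389) = -74/3*(-1/60389) = 74/181167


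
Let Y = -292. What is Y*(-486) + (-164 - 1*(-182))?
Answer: 141930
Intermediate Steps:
Y*(-486) + (-164 - 1*(-182)) = -292*(-486) + (-164 - 1*(-182)) = 141912 + (-164 + 182) = 141912 + 18 = 141930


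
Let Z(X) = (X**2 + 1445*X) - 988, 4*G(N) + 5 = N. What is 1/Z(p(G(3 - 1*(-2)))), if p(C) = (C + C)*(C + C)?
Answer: -1/988 ≈ -0.0010121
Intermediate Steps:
G(N) = -5/4 + N/4
p(C) = 4*C**2 (p(C) = (2*C)*(2*C) = 4*C**2)
Z(X) = -988 + X**2 + 1445*X
1/Z(p(G(3 - 1*(-2)))) = 1/(-988 + (4*(-5/4 + (3 - 1*(-2))/4)**2)**2 + 1445*(4*(-5/4 + (3 - 1*(-2))/4)**2)) = 1/(-988 + (4*(-5/4 + (3 + 2)/4)**2)**2 + 1445*(4*(-5/4 + (3 + 2)/4)**2)) = 1/(-988 + (4*(-5/4 + (1/4)*5)**2)**2 + 1445*(4*(-5/4 + (1/4)*5)**2)) = 1/(-988 + (4*(-5/4 + 5/4)**2)**2 + 1445*(4*(-5/4 + 5/4)**2)) = 1/(-988 + (4*0**2)**2 + 1445*(4*0**2)) = 1/(-988 + (4*0)**2 + 1445*(4*0)) = 1/(-988 + 0**2 + 1445*0) = 1/(-988 + 0 + 0) = 1/(-988) = -1/988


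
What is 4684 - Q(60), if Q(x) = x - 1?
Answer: 4625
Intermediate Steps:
Q(x) = -1 + x
4684 - Q(60) = 4684 - (-1 + 60) = 4684 - 1*59 = 4684 - 59 = 4625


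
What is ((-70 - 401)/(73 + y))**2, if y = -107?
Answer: 221841/1156 ≈ 191.90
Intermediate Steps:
((-70 - 401)/(73 + y))**2 = ((-70 - 401)/(73 - 107))**2 = (-471/(-34))**2 = (-471*(-1/34))**2 = (471/34)**2 = 221841/1156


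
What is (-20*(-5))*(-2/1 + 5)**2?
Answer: 900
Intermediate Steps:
(-20*(-5))*(-2/1 + 5)**2 = 100*(-2*1 + 5)**2 = 100*(-2 + 5)**2 = 100*3**2 = 100*9 = 900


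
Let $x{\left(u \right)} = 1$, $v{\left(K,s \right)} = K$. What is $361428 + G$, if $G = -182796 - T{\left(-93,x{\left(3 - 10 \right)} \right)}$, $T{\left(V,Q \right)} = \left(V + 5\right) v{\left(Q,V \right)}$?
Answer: $178720$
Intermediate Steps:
$T{\left(V,Q \right)} = Q \left(5 + V\right)$ ($T{\left(V,Q \right)} = \left(V + 5\right) Q = \left(5 + V\right) Q = Q \left(5 + V\right)$)
$G = -182708$ ($G = -182796 - 1 \left(5 - 93\right) = -182796 - 1 \left(-88\right) = -182796 - -88 = -182796 + 88 = -182708$)
$361428 + G = 361428 - 182708 = 178720$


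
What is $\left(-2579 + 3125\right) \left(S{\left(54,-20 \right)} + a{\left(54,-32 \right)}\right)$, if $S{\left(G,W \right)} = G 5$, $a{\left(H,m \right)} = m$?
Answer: $129948$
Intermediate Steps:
$S{\left(G,W \right)} = 5 G$
$\left(-2579 + 3125\right) \left(S{\left(54,-20 \right)} + a{\left(54,-32 \right)}\right) = \left(-2579 + 3125\right) \left(5 \cdot 54 - 32\right) = 546 \left(270 - 32\right) = 546 \cdot 238 = 129948$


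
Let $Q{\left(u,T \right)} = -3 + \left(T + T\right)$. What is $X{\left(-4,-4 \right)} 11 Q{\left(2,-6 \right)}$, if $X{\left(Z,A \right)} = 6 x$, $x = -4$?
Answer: $3960$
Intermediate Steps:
$X{\left(Z,A \right)} = -24$ ($X{\left(Z,A \right)} = 6 \left(-4\right) = -24$)
$Q{\left(u,T \right)} = -3 + 2 T$
$X{\left(-4,-4 \right)} 11 Q{\left(2,-6 \right)} = \left(-24\right) 11 \left(-3 + 2 \left(-6\right)\right) = - 264 \left(-3 - 12\right) = \left(-264\right) \left(-15\right) = 3960$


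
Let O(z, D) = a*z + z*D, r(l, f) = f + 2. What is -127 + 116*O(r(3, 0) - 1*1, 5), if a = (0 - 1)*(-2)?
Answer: 685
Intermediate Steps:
r(l, f) = 2 + f
a = 2 (a = -1*(-2) = 2)
O(z, D) = 2*z + D*z (O(z, D) = 2*z + z*D = 2*z + D*z)
-127 + 116*O(r(3, 0) - 1*1, 5) = -127 + 116*(((2 + 0) - 1*1)*(2 + 5)) = -127 + 116*((2 - 1)*7) = -127 + 116*(1*7) = -127 + 116*7 = -127 + 812 = 685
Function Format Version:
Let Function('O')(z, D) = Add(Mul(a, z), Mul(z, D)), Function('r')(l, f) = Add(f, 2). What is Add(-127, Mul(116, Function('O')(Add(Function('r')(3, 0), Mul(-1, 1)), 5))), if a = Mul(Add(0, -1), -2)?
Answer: 685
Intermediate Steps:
Function('r')(l, f) = Add(2, f)
a = 2 (a = Mul(-1, -2) = 2)
Function('O')(z, D) = Add(Mul(2, z), Mul(D, z)) (Function('O')(z, D) = Add(Mul(2, z), Mul(z, D)) = Add(Mul(2, z), Mul(D, z)))
Add(-127, Mul(116, Function('O')(Add(Function('r')(3, 0), Mul(-1, 1)), 5))) = Add(-127, Mul(116, Mul(Add(Add(2, 0), Mul(-1, 1)), Add(2, 5)))) = Add(-127, Mul(116, Mul(Add(2, -1), 7))) = Add(-127, Mul(116, Mul(1, 7))) = Add(-127, Mul(116, 7)) = Add(-127, 812) = 685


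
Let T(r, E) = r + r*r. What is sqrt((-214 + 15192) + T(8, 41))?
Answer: 5*sqrt(602) ≈ 122.68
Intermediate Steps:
T(r, E) = r + r**2
sqrt((-214 + 15192) + T(8, 41)) = sqrt((-214 + 15192) + 8*(1 + 8)) = sqrt(14978 + 8*9) = sqrt(14978 + 72) = sqrt(15050) = 5*sqrt(602)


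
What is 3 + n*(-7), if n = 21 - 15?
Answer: -39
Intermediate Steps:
n = 6
3 + n*(-7) = 3 + 6*(-7) = 3 - 42 = -39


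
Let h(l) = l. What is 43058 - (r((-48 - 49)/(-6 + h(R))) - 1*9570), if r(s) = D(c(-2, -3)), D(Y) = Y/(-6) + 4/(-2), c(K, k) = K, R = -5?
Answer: 157889/3 ≈ 52630.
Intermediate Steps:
D(Y) = -2 - Y/6 (D(Y) = Y*(-1/6) + 4*(-1/2) = -Y/6 - 2 = -2 - Y/6)
r(s) = -5/3 (r(s) = -2 - 1/6*(-2) = -2 + 1/3 = -5/3)
43058 - (r((-48 - 49)/(-6 + h(R))) - 1*9570) = 43058 - (-5/3 - 1*9570) = 43058 - (-5/3 - 9570) = 43058 - 1*(-28715/3) = 43058 + 28715/3 = 157889/3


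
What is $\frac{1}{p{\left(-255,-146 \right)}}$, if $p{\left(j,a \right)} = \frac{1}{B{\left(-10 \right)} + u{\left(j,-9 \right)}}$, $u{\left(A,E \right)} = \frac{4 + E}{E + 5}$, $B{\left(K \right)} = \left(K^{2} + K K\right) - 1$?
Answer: $\frac{801}{4} \approx 200.25$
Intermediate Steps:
$B{\left(K \right)} = -1 + 2 K^{2}$ ($B{\left(K \right)} = \left(K^{2} + K^{2}\right) - 1 = 2 K^{2} - 1 = -1 + 2 K^{2}$)
$u{\left(A,E \right)} = \frac{4 + E}{5 + E}$
$p{\left(j,a \right)} = \frac{4}{801}$ ($p{\left(j,a \right)} = \frac{1}{\left(-1 + 2 \left(-10\right)^{2}\right) + \frac{4 - 9}{5 - 9}} = \frac{1}{\left(-1 + 2 \cdot 100\right) + \frac{1}{-4} \left(-5\right)} = \frac{1}{\left(-1 + 200\right) - - \frac{5}{4}} = \frac{1}{199 + \frac{5}{4}} = \frac{1}{\frac{801}{4}} = \frac{4}{801}$)
$\frac{1}{p{\left(-255,-146 \right)}} = \frac{1}{\frac{4}{801}} = \frac{801}{4}$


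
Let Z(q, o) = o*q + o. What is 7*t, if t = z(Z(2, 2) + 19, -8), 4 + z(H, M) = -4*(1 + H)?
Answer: -756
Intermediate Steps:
Z(q, o) = o + o*q
z(H, M) = -8 - 4*H (z(H, M) = -4 - 4*(1 + H) = -4 + (-4 - 4*H) = -8 - 4*H)
t = -108 (t = -8 - 4*(2*(1 + 2) + 19) = -8 - 4*(2*3 + 19) = -8 - 4*(6 + 19) = -8 - 4*25 = -8 - 100 = -108)
7*t = 7*(-108) = -756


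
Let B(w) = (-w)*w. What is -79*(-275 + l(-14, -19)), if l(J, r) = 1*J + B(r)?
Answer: 51350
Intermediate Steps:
B(w) = -w²
l(J, r) = J - r² (l(J, r) = 1*J - r² = J - r²)
-79*(-275 + l(-14, -19)) = -79*(-275 + (-14 - 1*(-19)²)) = -79*(-275 + (-14 - 1*361)) = -79*(-275 + (-14 - 361)) = -79*(-275 - 375) = -79*(-650) = 51350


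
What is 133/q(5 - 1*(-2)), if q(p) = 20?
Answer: 133/20 ≈ 6.6500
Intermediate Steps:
133/q(5 - 1*(-2)) = 133/20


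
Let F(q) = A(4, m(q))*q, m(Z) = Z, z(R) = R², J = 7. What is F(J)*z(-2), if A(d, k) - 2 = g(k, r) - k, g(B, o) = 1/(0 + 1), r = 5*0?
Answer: -112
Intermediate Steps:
r = 0
g(B, o) = 1 (g(B, o) = 1/1 = 1)
A(d, k) = 3 - k (A(d, k) = 2 + (1 - k) = 3 - k)
F(q) = q*(3 - q) (F(q) = (3 - q)*q = q*(3 - q))
F(J)*z(-2) = (7*(3 - 1*7))*(-2)² = (7*(3 - 7))*4 = (7*(-4))*4 = -28*4 = -112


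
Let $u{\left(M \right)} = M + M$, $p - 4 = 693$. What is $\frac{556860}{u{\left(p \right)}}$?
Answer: $\frac{278430}{697} \approx 399.47$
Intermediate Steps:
$p = 697$ ($p = 4 + 693 = 697$)
$u{\left(M \right)} = 2 M$
$\frac{556860}{u{\left(p \right)}} = \frac{556860}{2 \cdot 697} = \frac{556860}{1394} = 556860 \cdot \frac{1}{1394} = \frac{278430}{697}$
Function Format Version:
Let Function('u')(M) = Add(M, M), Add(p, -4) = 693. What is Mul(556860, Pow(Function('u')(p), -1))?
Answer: Rational(278430, 697) ≈ 399.47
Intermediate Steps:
p = 697 (p = Add(4, 693) = 697)
Function('u')(M) = Mul(2, M)
Mul(556860, Pow(Function('u')(p), -1)) = Mul(556860, Pow(Mul(2, 697), -1)) = Mul(556860, Pow(1394, -1)) = Mul(556860, Rational(1, 1394)) = Rational(278430, 697)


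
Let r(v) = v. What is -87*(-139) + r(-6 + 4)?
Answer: 12091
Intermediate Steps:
-87*(-139) + r(-6 + 4) = -87*(-139) + (-6 + 4) = 12093 - 2 = 12091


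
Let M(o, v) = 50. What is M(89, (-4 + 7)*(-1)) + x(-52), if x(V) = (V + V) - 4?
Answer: -58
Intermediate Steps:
x(V) = -4 + 2*V (x(V) = 2*V - 4 = -4 + 2*V)
M(89, (-4 + 7)*(-1)) + x(-52) = 50 + (-4 + 2*(-52)) = 50 + (-4 - 104) = 50 - 108 = -58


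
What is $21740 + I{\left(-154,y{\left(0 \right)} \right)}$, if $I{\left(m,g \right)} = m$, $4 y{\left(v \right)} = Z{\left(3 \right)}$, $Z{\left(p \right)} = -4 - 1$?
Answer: $21586$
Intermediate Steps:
$Z{\left(p \right)} = -5$ ($Z{\left(p \right)} = -4 - 1 = -5$)
$y{\left(v \right)} = - \frac{5}{4}$ ($y{\left(v \right)} = \frac{1}{4} \left(-5\right) = - \frac{5}{4}$)
$21740 + I{\left(-154,y{\left(0 \right)} \right)} = 21740 - 154 = 21586$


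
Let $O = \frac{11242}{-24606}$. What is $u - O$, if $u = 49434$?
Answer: $\frac{608192123}{12303} \approx 49434.0$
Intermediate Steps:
$O = - \frac{5621}{12303}$ ($O = 11242 \left(- \frac{1}{24606}\right) = - \frac{5621}{12303} \approx -0.45688$)
$u - O = 49434 - - \frac{5621}{12303} = 49434 + \frac{5621}{12303} = \frac{608192123}{12303}$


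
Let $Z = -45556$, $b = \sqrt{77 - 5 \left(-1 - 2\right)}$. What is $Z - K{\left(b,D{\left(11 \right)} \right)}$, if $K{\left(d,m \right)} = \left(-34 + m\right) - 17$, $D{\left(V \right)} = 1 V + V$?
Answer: $-45527$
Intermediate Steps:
$D{\left(V \right)} = 2 V$ ($D{\left(V \right)} = V + V = 2 V$)
$b = 2 \sqrt{23}$ ($b = \sqrt{77 - -15} = \sqrt{77 + 15} = \sqrt{92} = 2 \sqrt{23} \approx 9.5917$)
$K{\left(d,m \right)} = -51 + m$
$Z - K{\left(b,D{\left(11 \right)} \right)} = -45556 - \left(-51 + 2 \cdot 11\right) = -45556 - \left(-51 + 22\right) = -45556 - -29 = -45556 + 29 = -45527$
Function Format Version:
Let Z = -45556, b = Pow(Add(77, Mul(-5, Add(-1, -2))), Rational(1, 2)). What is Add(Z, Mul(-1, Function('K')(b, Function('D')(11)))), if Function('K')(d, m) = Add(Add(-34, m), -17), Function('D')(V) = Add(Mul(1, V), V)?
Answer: -45527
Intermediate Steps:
Function('D')(V) = Mul(2, V) (Function('D')(V) = Add(V, V) = Mul(2, V))
b = Mul(2, Pow(23, Rational(1, 2))) (b = Pow(Add(77, Mul(-5, -3)), Rational(1, 2)) = Pow(Add(77, 15), Rational(1, 2)) = Pow(92, Rational(1, 2)) = Mul(2, Pow(23, Rational(1, 2))) ≈ 9.5917)
Function('K')(d, m) = Add(-51, m)
Add(Z, Mul(-1, Function('K')(b, Function('D')(11)))) = Add(-45556, Mul(-1, Add(-51, Mul(2, 11)))) = Add(-45556, Mul(-1, Add(-51, 22))) = Add(-45556, Mul(-1, -29)) = Add(-45556, 29) = -45527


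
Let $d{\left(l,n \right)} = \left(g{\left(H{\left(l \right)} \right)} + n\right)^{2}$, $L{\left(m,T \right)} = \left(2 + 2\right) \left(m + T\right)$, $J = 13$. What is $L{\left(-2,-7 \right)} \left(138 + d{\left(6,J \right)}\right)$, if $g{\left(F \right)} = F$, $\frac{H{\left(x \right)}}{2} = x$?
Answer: $-27468$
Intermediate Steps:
$H{\left(x \right)} = 2 x$
$L{\left(m,T \right)} = 4 T + 4 m$ ($L{\left(m,T \right)} = 4 \left(T + m\right) = 4 T + 4 m$)
$d{\left(l,n \right)} = \left(n + 2 l\right)^{2}$ ($d{\left(l,n \right)} = \left(2 l + n\right)^{2} = \left(n + 2 l\right)^{2}$)
$L{\left(-2,-7 \right)} \left(138 + d{\left(6,J \right)}\right) = \left(4 \left(-7\right) + 4 \left(-2\right)\right) \left(138 + \left(13 + 2 \cdot 6\right)^{2}\right) = \left(-28 - 8\right) \left(138 + \left(13 + 12\right)^{2}\right) = - 36 \left(138 + 25^{2}\right) = - 36 \left(138 + 625\right) = \left(-36\right) 763 = -27468$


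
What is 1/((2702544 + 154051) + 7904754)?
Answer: 1/10761349 ≈ 9.2925e-8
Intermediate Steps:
1/((2702544 + 154051) + 7904754) = 1/(2856595 + 7904754) = 1/10761349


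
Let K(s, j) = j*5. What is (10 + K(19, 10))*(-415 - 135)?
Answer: -33000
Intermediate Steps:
K(s, j) = 5*j
(10 + K(19, 10))*(-415 - 135) = (10 + 5*10)*(-415 - 135) = (10 + 50)*(-550) = 60*(-550) = -33000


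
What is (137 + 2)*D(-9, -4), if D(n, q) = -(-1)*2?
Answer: 278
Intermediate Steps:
D(n, q) = 2 (D(n, q) = -1*(-2) = 2)
(137 + 2)*D(-9, -4) = (137 + 2)*2 = 139*2 = 278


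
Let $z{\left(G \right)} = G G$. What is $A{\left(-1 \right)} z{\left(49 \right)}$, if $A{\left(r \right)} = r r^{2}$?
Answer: $-2401$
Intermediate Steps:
$A{\left(r \right)} = r^{3}$
$z{\left(G \right)} = G^{2}$
$A{\left(-1 \right)} z{\left(49 \right)} = \left(-1\right)^{3} \cdot 49^{2} = \left(-1\right) 2401 = -2401$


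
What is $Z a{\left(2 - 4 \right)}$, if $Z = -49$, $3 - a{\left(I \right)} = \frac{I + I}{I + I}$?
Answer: $-98$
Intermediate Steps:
$a{\left(I \right)} = 2$ ($a{\left(I \right)} = 3 - \frac{I + I}{I + I} = 3 - \frac{2 I}{2 I} = 3 - 2 I \frac{1}{2 I} = 3 - 1 = 2$)
$Z a{\left(2 - 4 \right)} = \left(-49\right) 2 = -98$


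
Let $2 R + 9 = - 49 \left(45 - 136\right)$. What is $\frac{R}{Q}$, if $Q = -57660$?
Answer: $- \frac{445}{11532} \approx -0.038588$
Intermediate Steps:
$R = 2225$ ($R = - \frac{9}{2} + \frac{\left(-49\right) \left(45 - 136\right)}{2} = - \frac{9}{2} + \frac{\left(-49\right) \left(-91\right)}{2} = - \frac{9}{2} + \frac{1}{2} \cdot 4459 = - \frac{9}{2} + \frac{4459}{2} = 2225$)
$\frac{R}{Q} = \frac{2225}{-57660} = 2225 \left(- \frac{1}{57660}\right) = - \frac{445}{11532}$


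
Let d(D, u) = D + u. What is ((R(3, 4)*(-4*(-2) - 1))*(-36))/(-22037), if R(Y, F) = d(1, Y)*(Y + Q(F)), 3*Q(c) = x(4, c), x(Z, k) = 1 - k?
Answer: 2016/22037 ≈ 0.091483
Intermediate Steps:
Q(c) = ⅓ - c/3 (Q(c) = (1 - c)/3 = ⅓ - c/3)
R(Y, F) = (1 + Y)*(⅓ + Y - F/3) (R(Y, F) = (1 + Y)*(Y + (⅓ - F/3)) = (1 + Y)*(⅓ + Y - F/3))
((R(3, 4)*(-4*(-2) - 1))*(-36))/(-22037) = ((((1 + 3)*(1 - 1*4 + 3*3)/3)*(-4*(-2) - 1))*(-36))/(-22037) = ((((⅓)*4*(1 - 4 + 9))*(8 - 1))*(-36))*(-1/22037) = ((((⅓)*4*6)*7)*(-36))*(-1/22037) = ((8*7)*(-36))*(-1/22037) = (56*(-36))*(-1/22037) = -2016*(-1/22037) = 2016/22037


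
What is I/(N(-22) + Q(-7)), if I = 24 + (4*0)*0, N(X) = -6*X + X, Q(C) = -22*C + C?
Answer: 24/257 ≈ 0.093385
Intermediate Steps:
Q(C) = -21*C
N(X) = -5*X
I = 24 (I = 24 + 0*0 = 24 + 0 = 24)
I/(N(-22) + Q(-7)) = 24/(-5*(-22) - 21*(-7)) = 24/(110 + 147) = 24/257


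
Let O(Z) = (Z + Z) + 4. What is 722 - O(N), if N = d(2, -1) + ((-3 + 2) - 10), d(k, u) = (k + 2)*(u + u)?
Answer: 756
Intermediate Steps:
d(k, u) = 2*u*(2 + k) (d(k, u) = (2 + k)*(2*u) = 2*u*(2 + k))
N = -19 (N = 2*(-1)*(2 + 2) + ((-3 + 2) - 10) = 2*(-1)*4 + (-1 - 10) = -8 - 11 = -19)
O(Z) = 4 + 2*Z (O(Z) = 2*Z + 4 = 4 + 2*Z)
722 - O(N) = 722 - (4 + 2*(-19)) = 722 - (4 - 38) = 722 - 1*(-34) = 722 + 34 = 756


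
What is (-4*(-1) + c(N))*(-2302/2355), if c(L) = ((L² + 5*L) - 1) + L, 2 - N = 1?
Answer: -4604/471 ≈ -9.7749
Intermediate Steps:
N = 1 (N = 2 - 1*1 = 2 - 1 = 1)
c(L) = -1 + L² + 6*L (c(L) = (-1 + L² + 5*L) + L = -1 + L² + 6*L)
(-4*(-1) + c(N))*(-2302/2355) = (-4*(-1) + (-1 + 1² + 6*1))*(-2302/2355) = (4 + (-1 + 1 + 6))*(-2302*1/2355) = (4 + 6)*(-2302/2355) = 10*(-2302/2355) = -4604/471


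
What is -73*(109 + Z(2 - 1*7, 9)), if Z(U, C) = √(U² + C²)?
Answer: -7957 - 73*√106 ≈ -8708.6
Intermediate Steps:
Z(U, C) = √(C² + U²)
-73*(109 + Z(2 - 1*7, 9)) = -73*(109 + √(9² + (2 - 1*7)²)) = -73*(109 + √(81 + (2 - 7)²)) = -73*(109 + √(81 + (-5)²)) = -73*(109 + √(81 + 25)) = -73*(109 + √106) = -7957 - 73*√106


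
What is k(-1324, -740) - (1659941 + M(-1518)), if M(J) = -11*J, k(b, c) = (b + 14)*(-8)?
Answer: -1666159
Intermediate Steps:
k(b, c) = -112 - 8*b (k(b, c) = (14 + b)*(-8) = -112 - 8*b)
k(-1324, -740) - (1659941 + M(-1518)) = (-112 - 8*(-1324)) - (1659941 - 11*(-1518)) = (-112 + 10592) - (1659941 + 16698) = 10480 - 1*1676639 = 10480 - 1676639 = -1666159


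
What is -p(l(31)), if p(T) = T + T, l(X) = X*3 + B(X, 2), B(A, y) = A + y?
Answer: -252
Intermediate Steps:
l(X) = 2 + 4*X (l(X) = X*3 + (X + 2) = 3*X + (2 + X) = 2 + 4*X)
p(T) = 2*T
-p(l(31)) = -2*(2 + 4*31) = -2*(2 + 124) = -2*126 = -1*252 = -252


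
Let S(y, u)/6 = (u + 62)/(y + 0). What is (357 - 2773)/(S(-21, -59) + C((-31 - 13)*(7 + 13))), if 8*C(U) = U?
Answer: 2114/97 ≈ 21.794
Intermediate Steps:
S(y, u) = 6*(62 + u)/y (S(y, u) = 6*((u + 62)/(y + 0)) = 6*((62 + u)/y) = 6*(62 + u)/y)
C(U) = U/8
(357 - 2773)/(S(-21, -59) + C((-31 - 13)*(7 + 13))) = (357 - 2773)/(6*(62 - 59)/(-21) + ((-31 - 13)*(7 + 13))/8) = -2416/(6*(-1/21)*3 + (-44*20)/8) = -2416/(-6/7 + (⅛)*(-880)) = -2416/(-6/7 - 110) = -2416/(-776/7) = -2416*(-7/776) = 2114/97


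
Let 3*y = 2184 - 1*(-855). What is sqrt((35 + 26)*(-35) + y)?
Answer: I*sqrt(1122) ≈ 33.496*I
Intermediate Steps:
y = 1013 (y = (2184 - 1*(-855))/3 = (2184 + 855)/3 = (1/3)*3039 = 1013)
sqrt((35 + 26)*(-35) + y) = sqrt((35 + 26)*(-35) + 1013) = sqrt(61*(-35) + 1013) = sqrt(-2135 + 1013) = sqrt(-1122) = I*sqrt(1122)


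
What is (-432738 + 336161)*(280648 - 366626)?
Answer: 8303497306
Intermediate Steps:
(-432738 + 336161)*(280648 - 366626) = -96577*(-85978) = 8303497306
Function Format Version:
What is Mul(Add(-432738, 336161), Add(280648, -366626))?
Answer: 8303497306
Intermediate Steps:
Mul(Add(-432738, 336161), Add(280648, -366626)) = Mul(-96577, -85978) = 8303497306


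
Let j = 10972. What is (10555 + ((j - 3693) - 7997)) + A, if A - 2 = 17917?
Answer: 27756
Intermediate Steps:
A = 17919 (A = 2 + 17917 = 17919)
(10555 + ((j - 3693) - 7997)) + A = (10555 + ((10972 - 3693) - 7997)) + 17919 = (10555 + (7279 - 7997)) + 17919 = (10555 - 718) + 17919 = 9837 + 17919 = 27756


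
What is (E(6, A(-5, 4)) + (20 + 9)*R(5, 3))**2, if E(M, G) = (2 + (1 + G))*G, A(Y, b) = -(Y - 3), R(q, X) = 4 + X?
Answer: 84681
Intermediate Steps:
A(Y, b) = 3 - Y (A(Y, b) = -(-3 + Y) = 3 - Y)
E(M, G) = G*(3 + G) (E(M, G) = (3 + G)*G = G*(3 + G))
(E(6, A(-5, 4)) + (20 + 9)*R(5, 3))**2 = ((3 - 1*(-5))*(3 + (3 - 1*(-5))) + (20 + 9)*(4 + 3))**2 = ((3 + 5)*(3 + (3 + 5)) + 29*7)**2 = (8*(3 + 8) + 203)**2 = (8*11 + 203)**2 = (88 + 203)**2 = 291**2 = 84681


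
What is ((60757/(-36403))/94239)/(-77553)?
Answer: 60757/266051950430301 ≈ 2.2837e-10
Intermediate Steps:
((60757/(-36403))/94239)/(-77553) = ((60757*(-1/36403))*(1/94239))*(-1/77553) = -60757/36403*1/94239*(-1/77553) = -60757/3430582317*(-1/77553) = 60757/266051950430301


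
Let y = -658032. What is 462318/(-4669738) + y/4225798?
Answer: -1256624878845/4933342375231 ≈ -0.25472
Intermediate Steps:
462318/(-4669738) + y/4225798 = 462318/(-4669738) - 658032/4225798 = 462318*(-1/4669738) - 658032*1/4225798 = -231159/2334869 - 329016/2112899 = -1256624878845/4933342375231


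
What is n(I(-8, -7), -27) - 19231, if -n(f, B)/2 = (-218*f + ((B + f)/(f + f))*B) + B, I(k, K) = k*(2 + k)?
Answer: 28205/16 ≈ 1762.8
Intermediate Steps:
n(f, B) = -2*B + 436*f - B*(B + f)/f (n(f, B) = -2*((-218*f + ((B + f)/(f + f))*B) + B) = -2*((-218*f + ((B + f)/((2*f)))*B) + B) = -2*((-218*f + ((B + f)*(1/(2*f)))*B) + B) = -2*((-218*f + ((B + f)/(2*f))*B) + B) = -2*((-218*f + B*(B + f)/(2*f)) + B) = -2*(B - 218*f + B*(B + f)/(2*f)) = -2*B + 436*f - B*(B + f)/f)
n(I(-8, -7), -27) - 19231 = (-3*(-27) + 436*(-8*(2 - 8)) - 1*(-27)**2/(-8*(2 - 8))) - 19231 = (81 + 436*(-8*(-6)) - 1*729/(-8*(-6))) - 19231 = (81 + 436*48 - 1*729/48) - 19231 = (81 + 20928 - 1*729*1/48) - 19231 = (81 + 20928 - 243/16) - 19231 = 335901/16 - 19231 = 28205/16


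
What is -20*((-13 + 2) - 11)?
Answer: 440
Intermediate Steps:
-20*((-13 + 2) - 11) = -20*(-11 - 11) = -20*(-22) = 440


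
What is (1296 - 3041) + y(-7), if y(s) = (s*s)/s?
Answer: -1752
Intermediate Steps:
y(s) = s (y(s) = s²/s = s)
(1296 - 3041) + y(-7) = (1296 - 3041) - 7 = -1745 - 7 = -1752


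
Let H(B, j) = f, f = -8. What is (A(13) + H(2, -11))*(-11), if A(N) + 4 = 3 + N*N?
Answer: -1760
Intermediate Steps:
A(N) = -1 + N² (A(N) = -4 + (3 + N*N) = -4 + (3 + N²) = -1 + N²)
H(B, j) = -8
(A(13) + H(2, -11))*(-11) = ((-1 + 13²) - 8)*(-11) = ((-1 + 169) - 8)*(-11) = (168 - 8)*(-11) = 160*(-11) = -1760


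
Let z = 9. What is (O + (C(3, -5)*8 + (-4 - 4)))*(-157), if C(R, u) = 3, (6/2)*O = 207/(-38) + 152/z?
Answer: -3191653/1026 ≈ -3110.8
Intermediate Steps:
O = 3913/1026 (O = (207/(-38) + 152/9)/3 = (207*(-1/38) + 152*(⅑))/3 = (-207/38 + 152/9)/3 = (⅓)*(3913/342) = 3913/1026 ≈ 3.8138)
(O + (C(3, -5)*8 + (-4 - 4)))*(-157) = (3913/1026 + (3*8 + (-4 - 4)))*(-157) = (3913/1026 + (24 - 8))*(-157) = (3913/1026 + 16)*(-157) = (20329/1026)*(-157) = -3191653/1026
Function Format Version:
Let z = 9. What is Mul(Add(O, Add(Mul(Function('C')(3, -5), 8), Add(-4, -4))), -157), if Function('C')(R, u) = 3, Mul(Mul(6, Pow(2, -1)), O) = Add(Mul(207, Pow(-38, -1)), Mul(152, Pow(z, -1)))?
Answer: Rational(-3191653, 1026) ≈ -3110.8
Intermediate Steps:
O = Rational(3913, 1026) (O = Mul(Rational(1, 3), Add(Mul(207, Pow(-38, -1)), Mul(152, Pow(9, -1)))) = Mul(Rational(1, 3), Add(Mul(207, Rational(-1, 38)), Mul(152, Rational(1, 9)))) = Mul(Rational(1, 3), Add(Rational(-207, 38), Rational(152, 9))) = Mul(Rational(1, 3), Rational(3913, 342)) = Rational(3913, 1026) ≈ 3.8138)
Mul(Add(O, Add(Mul(Function('C')(3, -5), 8), Add(-4, -4))), -157) = Mul(Add(Rational(3913, 1026), Add(Mul(3, 8), Add(-4, -4))), -157) = Mul(Add(Rational(3913, 1026), Add(24, -8)), -157) = Mul(Add(Rational(3913, 1026), 16), -157) = Mul(Rational(20329, 1026), -157) = Rational(-3191653, 1026)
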